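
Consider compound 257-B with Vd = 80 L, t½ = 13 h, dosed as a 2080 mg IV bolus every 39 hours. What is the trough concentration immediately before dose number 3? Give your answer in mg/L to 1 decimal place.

3.7 mg/L

f = (1/2)^(τ/t½) = (1/2)^(39/13) ≈ 0.1250.
C₀ = D/Vd = 2080/80 ≈ 26.000 mg/L.
Before the 3rd dose, 2 doses have been given. Superposition: Cmin = C₀·(f + f²).
≈ 26.000 × (0.1250 + 0.0156) ≈ 26.000 × 0.1406 ≈ 3.656 mg/L.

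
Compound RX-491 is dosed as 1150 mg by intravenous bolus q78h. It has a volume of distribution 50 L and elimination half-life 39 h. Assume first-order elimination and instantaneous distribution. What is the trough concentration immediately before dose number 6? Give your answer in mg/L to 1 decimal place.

f = (1/2)^(τ/t½) = (1/2)^(78/39) ≈ 0.2500.
C₀ = D/Vd = 1150/50 ≈ 23.000 mg/L.
Before the 6th dose, 5 doses have been given. Superposition: Cmin = C₀·(f + f² + … + f^5).
≈ 23.000 × (0.2500 + 0.0625 + 0.0156 + 0.0039 + 0.0010) ≈ 23.000 × 0.3330 ≈ 7.659 mg/L.

7.7 mg/L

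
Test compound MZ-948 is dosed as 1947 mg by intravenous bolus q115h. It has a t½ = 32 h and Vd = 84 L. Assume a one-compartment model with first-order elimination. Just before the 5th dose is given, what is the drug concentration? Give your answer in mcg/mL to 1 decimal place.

f = (1/2)^(τ/t½) = (1/2)^(115/32) ≈ 0.0828.
C₀ = D/Vd = 1947/84 ≈ 23.179 mcg/mL.
Before the 5th dose, 4 doses have been given. Superposition: Cmin = C₀·(f + f² + … + f^4).
≈ 23.179 × (0.0828 + 0.0069 + 0.0006 + 0.0000) ≈ 23.179 × 0.0903 ≈ 2.093 mcg/mL.

2.1 mcg/mL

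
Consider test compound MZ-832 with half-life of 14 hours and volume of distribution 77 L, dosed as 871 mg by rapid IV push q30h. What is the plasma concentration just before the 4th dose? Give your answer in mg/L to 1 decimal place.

f = (1/2)^(τ/t½) = (1/2)^(30/14) ≈ 0.2264.
C₀ = D/Vd = 871/77 ≈ 11.312 mg/L.
Before the 4th dose, 3 doses have been given. Superposition: Cmin = C₀·(f + f² + … + f^3).
≈ 11.312 × (0.2264 + 0.0513 + 0.0116) ≈ 11.312 × 0.2893 ≈ 3.273 mg/L.

3.3 mg/L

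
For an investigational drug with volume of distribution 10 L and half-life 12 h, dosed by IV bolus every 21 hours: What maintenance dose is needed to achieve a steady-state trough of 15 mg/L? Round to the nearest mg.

355 mg

τ/t½ = 21/12 ≈ 1.75, so f = (1/2)^(21/12) ≈ 0.297302.
Cmin,ss = (D/Vd)·f/(1−f), so D = Cmin,ss·Vd·(1−f)/f.
D = 15 × 10 × (1−f)/f ≈ 15 × 10 × 2.36358 ≈ 354.54 mg.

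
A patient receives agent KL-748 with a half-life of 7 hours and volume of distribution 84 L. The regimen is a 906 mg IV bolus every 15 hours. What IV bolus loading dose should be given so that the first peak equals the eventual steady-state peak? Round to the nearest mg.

1171 mg

f = (1/2)^(15/7) ≈ 0.226431; accumulation ratio R = 1/(1−f) ≈ 1.29271.
Loading dose to hit Cmax,ss on first dose: D_load = D_maint·R ≈ 906 × 1.29271 ≈ 1171.20 mg.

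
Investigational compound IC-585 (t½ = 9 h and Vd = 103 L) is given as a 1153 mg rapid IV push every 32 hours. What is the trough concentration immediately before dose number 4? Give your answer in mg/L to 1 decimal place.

1.0 mg/L

f = (1/2)^(τ/t½) = (1/2)^(32/9) ≈ 0.0850.
C₀ = D/Vd = 1153/103 ≈ 11.194 mg/L.
Before the 4th dose, 3 doses have been given. Superposition: Cmin = C₀·(f + f² + … + f^3).
≈ 11.194 × (0.0850 + 0.0072 + 0.0006) ≈ 11.194 × 0.0928 ≈ 1.039 mg/L.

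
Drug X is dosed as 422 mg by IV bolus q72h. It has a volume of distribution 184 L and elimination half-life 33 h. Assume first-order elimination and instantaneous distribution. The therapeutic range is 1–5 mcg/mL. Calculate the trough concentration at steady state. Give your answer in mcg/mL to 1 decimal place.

τ/t½ = 72/33 ≈ 2.1818, so fraction remaining f = (1/2)^(72/33) ≈ 0.2204.
Single-dose peak C₀ = D/Vd = 422/184 ≈ 2.293 mcg/mL.
Steady-state trough Cmin,ss = C₀·f/(1−f) ≈ 2.293 × 0.2204/0.7796 ≈ 0.648 mcg/mL.
Trough 0.6 mcg/mL vs MEC 1 mcg/mL: subtherapeutic.

0.6 mcg/mL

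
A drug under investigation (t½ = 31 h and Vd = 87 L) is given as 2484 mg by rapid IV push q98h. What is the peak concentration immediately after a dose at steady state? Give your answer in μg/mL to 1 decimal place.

Over one 98-h interval, 98/31 ≈ 3.1613 half-lives elapse, leaving f ≈ 0.1118 of each dose.
At steady state, accumulation factor R = 1/(1 − e^(−kτ)) ≈ 1.1259.
Single-dose peak C₀ = D/Vd = 2484/87 ≈ 28.552 μg/mL.
Steady-state peak Cmax,ss = C₀·R ≈ 28.552 × 1.1259 ≈ 32.147 μg/mL.

32.1 μg/mL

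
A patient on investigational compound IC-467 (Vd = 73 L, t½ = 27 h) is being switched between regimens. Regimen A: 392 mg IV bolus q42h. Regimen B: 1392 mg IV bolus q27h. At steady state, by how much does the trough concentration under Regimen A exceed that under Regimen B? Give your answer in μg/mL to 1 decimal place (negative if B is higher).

Regimen A: f = (1/2)^(42/27) ≈ 0.3402; Cmin,ss = (392/73)·f/(1−f) ≈ 2.769 μg/mL.
Regimen B: f = (1/2)^(27/27) ≈ 0.5000; Cmin,ss = (1392/73)·f/(1−f) ≈ 19.068 μg/mL.
Difference ≈ 2.769 − 19.068 ≈ -16.299 μg/mL.

-16.3 μg/mL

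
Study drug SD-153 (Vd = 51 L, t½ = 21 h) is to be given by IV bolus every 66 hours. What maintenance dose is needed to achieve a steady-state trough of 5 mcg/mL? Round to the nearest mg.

τ/t½ = 66/21 ≈ 3.1429, so f = (1/2)^(66/21) ≈ 0.113215.
Cmin,ss = (D/Vd)·f/(1−f), so D = Cmin,ss·Vd·(1−f)/f.
D = 5 × 51 × (1−f)/f ≈ 5 × 51 × 7.83275 ≈ 1997.35 mg.

1997 mg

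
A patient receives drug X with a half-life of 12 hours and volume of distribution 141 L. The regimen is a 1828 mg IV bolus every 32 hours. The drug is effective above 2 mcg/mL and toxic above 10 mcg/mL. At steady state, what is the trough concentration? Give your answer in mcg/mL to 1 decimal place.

τ/t½ = 32/12 ≈ 2.6667, so fraction remaining f = (1/2)^(32/12) ≈ 0.1575.
At steady state, accumulation factor R = 1/(1 − e^(−kτ)) ≈ 1.1869.
Single-dose peak C₀ = D/Vd = 1828/141 ≈ 12.965 mcg/mL.
Cmax,ss = C₀/(1 − f) ≈ 12.965/0.8425 ≈ 15.389 mcg/mL.
Steady-state trough Cmin,ss = Cmax,ss·f ≈ 15.389 × 0.1575 ≈ 2.424 mcg/mL.
Trough 2.4 mcg/mL vs MEC 2 mcg/mL: adequate.

2.4 mcg/mL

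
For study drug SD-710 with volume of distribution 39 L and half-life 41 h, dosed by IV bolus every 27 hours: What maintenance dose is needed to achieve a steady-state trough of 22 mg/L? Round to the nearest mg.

496 mg

τ/t½ = 27/41 ≈ 0.65854, so f = (1/2)^(27/41) ≈ 0.633521.
Cmin,ss = (D/Vd)·f/(1−f), so D = Cmin,ss·Vd·(1−f)/f.
D = 22 × 39 × (1−f)/f ≈ 22 × 39 × 0.57848 ≈ 496.34 mg.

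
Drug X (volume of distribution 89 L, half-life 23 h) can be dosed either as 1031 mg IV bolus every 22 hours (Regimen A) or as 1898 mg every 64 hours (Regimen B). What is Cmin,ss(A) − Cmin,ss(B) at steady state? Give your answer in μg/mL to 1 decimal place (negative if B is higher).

8.7 μg/mL

Regimen A: f = (1/2)^(22/23) ≈ 0.5153; Cmin,ss = (1031/89)·f/(1−f) ≈ 12.316 μg/mL.
Regimen B: f = (1/2)^(64/23) ≈ 0.1453; Cmin,ss = (1898/89)·f/(1−f) ≈ 3.625 μg/mL.
Difference ≈ 12.316 − 3.625 ≈ 8.691 μg/mL.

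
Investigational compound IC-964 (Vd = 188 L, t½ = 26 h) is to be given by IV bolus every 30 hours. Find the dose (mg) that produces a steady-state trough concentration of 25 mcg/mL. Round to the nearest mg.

τ/t½ = 30/26 ≈ 1.1538, so f = (1/2)^(30/26) ≈ 0.449425.
Cmin,ss = (D/Vd)·f/(1−f), so D = Cmin,ss·Vd·(1−f)/f.
D = 25 × 188 × (1−f)/f ≈ 25 × 188 × 1.22507 ≈ 5757.83 mg.

5758 mg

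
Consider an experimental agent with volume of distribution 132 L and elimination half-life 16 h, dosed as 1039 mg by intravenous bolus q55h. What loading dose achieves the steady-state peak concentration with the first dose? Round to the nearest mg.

1145 mg

f = (1/2)^(55/16) ≈ 0.092302; accumulation ratio R = 1/(1−f) ≈ 1.10169.
Loading dose to hit Cmax,ss on first dose: D_load = D_maint·R ≈ 1039 × 1.10169 ≈ 1144.66 mg.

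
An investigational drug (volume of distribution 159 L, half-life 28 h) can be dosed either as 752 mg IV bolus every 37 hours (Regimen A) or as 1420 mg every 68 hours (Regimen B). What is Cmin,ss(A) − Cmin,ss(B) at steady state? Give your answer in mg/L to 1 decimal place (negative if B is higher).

1.1 mg/L

Regimen A: f = (1/2)^(37/28) ≈ 0.4001; Cmin,ss = (752/159)·f/(1−f) ≈ 3.154 mg/L.
Regimen B: f = (1/2)^(68/28) ≈ 0.1857; Cmin,ss = (1420/159)·f/(1−f) ≈ 2.037 mg/L.
Difference ≈ 3.154 − 2.037 ≈ 1.117 mg/L.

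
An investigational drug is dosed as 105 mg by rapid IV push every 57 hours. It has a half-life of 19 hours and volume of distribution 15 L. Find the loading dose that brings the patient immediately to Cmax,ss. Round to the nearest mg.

120 mg

f = (1/2)^(57/19) ≈ 0.125000; accumulation ratio R = 1/(1−f) ≈ 1.14286.
Loading dose to hit Cmax,ss on first dose: D_load = D_maint·R ≈ 105 × 1.14286 ≈ 120.00 mg.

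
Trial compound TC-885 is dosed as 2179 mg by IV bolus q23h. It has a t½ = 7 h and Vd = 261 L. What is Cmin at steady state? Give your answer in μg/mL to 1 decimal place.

τ/t½ = 23/7 ≈ 3.2857, so fraction remaining f = (1/2)^(23/7) ≈ 0.1025.
Each bolus raises the concentration by D/Vd = 2179/261 ≈ 8.349 μg/mL.
Steady-state trough Cmin,ss = C₀·f/(1−f) ≈ 8.349 × 0.1025/0.8975 ≈ 0.954 μg/mL.

1.0 μg/mL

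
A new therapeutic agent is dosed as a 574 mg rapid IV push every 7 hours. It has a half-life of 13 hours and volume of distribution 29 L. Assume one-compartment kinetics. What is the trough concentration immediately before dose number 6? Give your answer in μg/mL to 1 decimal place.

37.0 μg/mL

f = (1/2)^(τ/t½) = (1/2)^(7/13) ≈ 0.6885.
C₀ = D/Vd = 574/29 ≈ 19.793 μg/mL.
Before the 6th dose, 5 doses have been given. Superposition: Cmin = C₀·(f + f² + … + f^5).
≈ 19.793 × (0.6885 + 0.4740 + 0.3264 + 0.2247 + 0.1547) ≈ 19.793 × 1.8683 ≈ 36.979 μg/mL.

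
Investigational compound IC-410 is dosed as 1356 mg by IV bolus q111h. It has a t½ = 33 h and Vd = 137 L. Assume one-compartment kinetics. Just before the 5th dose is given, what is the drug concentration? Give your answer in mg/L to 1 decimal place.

f = (1/2)^(τ/t½) = (1/2)^(111/33) ≈ 0.0972.
C₀ = D/Vd = 1356/137 ≈ 9.898 mg/L.
Before the 5th dose, 4 doses have been given. Superposition: Cmin = C₀·(f + f² + … + f^4).
≈ 9.898 × (0.0972 + 0.0094 + 0.0009 + 0.0001) ≈ 9.898 × 0.1076 ≈ 1.065 mg/L.

1.1 mg/L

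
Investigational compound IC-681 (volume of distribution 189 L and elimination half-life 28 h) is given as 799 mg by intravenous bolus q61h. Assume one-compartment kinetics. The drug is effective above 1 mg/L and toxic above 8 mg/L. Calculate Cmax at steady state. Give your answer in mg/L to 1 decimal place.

5.4 mg/L

τ/t½ = 61/28 ≈ 2.1786, so fraction remaining f = (1/2)^(61/28) ≈ 0.2209.
At steady state, accumulation factor R = 1/(1 − e^(−kτ)) ≈ 1.2835.
Single-dose peak C₀ = D/Vd = 799/189 ≈ 4.228 mg/L.
Cmax,ss = C₀/(1 − f) ≈ 4.228/0.7791 ≈ 5.427 mg/L.
Peak 5.4 mg/L vs MTC 8 mg/L: below toxic threshold.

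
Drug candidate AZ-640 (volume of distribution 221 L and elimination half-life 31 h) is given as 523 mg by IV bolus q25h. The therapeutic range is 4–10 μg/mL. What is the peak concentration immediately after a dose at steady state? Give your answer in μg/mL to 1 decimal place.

5.5 μg/mL

τ/t½ = 25/31 ≈ 0.80645, so fraction remaining f = (1/2)^(25/31) ≈ 0.5718.
Accumulation ratio R = 1/(1 − f) ≈ 1/0.4282 ≈ 2.3354.
Each bolus raises the concentration by D/Vd = 523/221 ≈ 2.367 μg/mL.
Steady-state peak Cmax,ss = C₀·R ≈ 2.367 × 2.3354 ≈ 5.528 μg/mL.
Peak 5.5 μg/mL vs MTC 10 μg/mL: below toxic threshold.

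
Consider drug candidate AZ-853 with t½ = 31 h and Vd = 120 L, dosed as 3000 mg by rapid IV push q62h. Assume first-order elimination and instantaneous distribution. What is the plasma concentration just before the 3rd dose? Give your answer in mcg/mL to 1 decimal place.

7.8 mcg/mL

f = (1/2)^(τ/t½) = (1/2)^(62/31) ≈ 0.2500.
C₀ = D/Vd = 3000/120 ≈ 25.000 mcg/mL.
Before the 3rd dose, 2 doses have been given. Superposition: Cmin = C₀·(f + f²).
≈ 25.000 × (0.2500 + 0.0625) ≈ 25.000 × 0.3125 ≈ 7.812 mcg/mL.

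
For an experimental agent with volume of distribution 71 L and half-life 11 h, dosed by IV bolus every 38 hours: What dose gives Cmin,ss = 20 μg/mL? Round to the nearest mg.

τ/t½ = 38/11 ≈ 3.4545, so f = (1/2)^(38/11) ≈ 0.091218.
Cmin,ss = (D/Vd)·f/(1−f), so D = Cmin,ss·Vd·(1−f)/f.
D = 20 × 71 × (1−f)/f ≈ 20 × 71 × 9.96275 ≈ 14147.10 mg.

14147 mg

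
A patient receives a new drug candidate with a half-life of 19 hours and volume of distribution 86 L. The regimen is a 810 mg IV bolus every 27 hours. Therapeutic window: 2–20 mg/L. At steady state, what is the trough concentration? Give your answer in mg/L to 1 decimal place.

τ/t½ = 27/19 ≈ 1.4211, so fraction remaining f = (1/2)^(27/19) ≈ 0.3734.
Each bolus raises the concentration by D/Vd = 810/86 ≈ 9.419 mg/L.
Steady-state trough Cmin,ss = C₀·f/(1−f) ≈ 9.419 × 0.3734/0.6266 ≈ 5.613 mg/L.
Trough 5.6 mg/L vs MEC 2 mg/L: adequate.

5.6 mg/L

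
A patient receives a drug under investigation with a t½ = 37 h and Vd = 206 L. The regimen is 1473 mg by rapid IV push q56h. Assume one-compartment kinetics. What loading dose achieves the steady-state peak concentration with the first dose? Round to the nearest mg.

f = (1/2)^(56/37) ≈ 0.350257; accumulation ratio R = 1/(1−f) ≈ 1.53907.
Loading dose to hit Cmax,ss on first dose: D_load = D_maint·R ≈ 1473 × 1.53907 ≈ 2267.05 mg.

2267 mg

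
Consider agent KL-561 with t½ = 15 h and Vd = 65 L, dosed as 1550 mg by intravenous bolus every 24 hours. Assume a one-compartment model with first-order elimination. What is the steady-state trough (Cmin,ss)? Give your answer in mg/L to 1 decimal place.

11.7 mg/L

k = ln2/t½ = ln2/15 ≈ 0.046210 h⁻¹; fraction remaining f = e^(−kτ) = e^(−0.046210×24) ≈ 0.3299.
Single-dose peak C₀ = D/Vd = 1550/65 ≈ 23.846 mg/L.
Steady-state trough Cmin,ss = C₀·f/(1−f) ≈ 23.846 × 0.3299/0.6701 ≈ 11.740 mg/L.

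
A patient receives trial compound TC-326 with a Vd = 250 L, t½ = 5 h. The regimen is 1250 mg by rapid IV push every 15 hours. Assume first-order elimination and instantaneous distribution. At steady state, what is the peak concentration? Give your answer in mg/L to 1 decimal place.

5.7 mg/L

τ = 15 h = 3 half-lives, so f = (1/2)^3 = 0.125.
At steady state, R = 1/(1 − 0.125) = 8/7.
Single-dose peak C₀ = D/Vd = 1250/250 = 5 mg/L.
Steady-state peak Cmax,ss = C₀·R = 5 × 8/7 ≈ 5.714 mg/L.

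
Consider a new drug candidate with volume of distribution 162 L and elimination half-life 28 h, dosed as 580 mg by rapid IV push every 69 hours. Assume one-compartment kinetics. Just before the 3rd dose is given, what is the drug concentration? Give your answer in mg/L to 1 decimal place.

0.8 mg/L

f = (1/2)^(τ/t½) = (1/2)^(69/28) ≈ 0.1812.
C₀ = D/Vd = 580/162 ≈ 3.580 mg/L.
Before the 3rd dose, 2 doses have been given. Superposition: Cmin = C₀·(f + f²).
≈ 3.580 × (0.1812 + 0.0328) ≈ 3.580 × 0.2140 ≈ 0.766 mg/L.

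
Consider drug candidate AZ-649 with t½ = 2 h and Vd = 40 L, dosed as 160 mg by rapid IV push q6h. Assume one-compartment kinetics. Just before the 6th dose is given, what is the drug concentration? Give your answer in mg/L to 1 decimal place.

0.6 mg/L

f = (1/2)^(τ/t½) = (1/2)^(6/2) ≈ 0.1250.
C₀ = D/Vd = 160/40 ≈ 4.000 mg/L.
Before the 6th dose, 5 doses have been given. Superposition: Cmin = C₀·(f + f² + … + f^5).
≈ 4.000 × (0.1250 + 0.0156 + 0.0020 + 0.0002 + 0.0000) ≈ 4.000 × 0.1428 ≈ 0.571 mg/L.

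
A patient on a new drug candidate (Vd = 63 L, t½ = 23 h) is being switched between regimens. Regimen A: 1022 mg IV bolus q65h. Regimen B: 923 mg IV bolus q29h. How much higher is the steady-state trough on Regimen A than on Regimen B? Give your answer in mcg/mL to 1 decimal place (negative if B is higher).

-7.8 mcg/mL

Regimen A: f = (1/2)^(65/23) ≈ 0.1410; Cmin,ss = (1022/63)·f/(1−f) ≈ 2.663 mcg/mL.
Regimen B: f = (1/2)^(29/23) ≈ 0.4173; Cmin,ss = (923/63)·f/(1−f) ≈ 10.492 mcg/mL.
Difference ≈ 2.663 − 10.492 ≈ -7.829 mcg/mL.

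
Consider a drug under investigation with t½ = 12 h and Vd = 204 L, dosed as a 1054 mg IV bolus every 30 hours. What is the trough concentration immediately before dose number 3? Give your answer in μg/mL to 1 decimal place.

1.1 μg/mL

f = (1/2)^(τ/t½) = (1/2)^(30/12) ≈ 0.1768.
C₀ = D/Vd = 1054/204 ≈ 5.167 μg/mL.
Before the 3rd dose, 2 doses have been given. Superposition: Cmin = C₀·(f + f²).
≈ 5.167 × (0.1768 + 0.0313) ≈ 5.167 × 0.2081 ≈ 1.075 μg/mL.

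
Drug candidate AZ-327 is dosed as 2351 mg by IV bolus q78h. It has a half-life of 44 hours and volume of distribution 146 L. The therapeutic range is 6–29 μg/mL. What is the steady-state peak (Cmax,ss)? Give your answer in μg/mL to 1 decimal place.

22.8 μg/mL

τ/t½ = 78/44 ≈ 1.7727, so fraction remaining f = (1/2)^(78/44) ≈ 0.2927.
At steady state, accumulation factor R = 1/(1 − e^(−kτ)) ≈ 1.4138.
Single-dose peak C₀ = D/Vd = 2351/146 ≈ 16.103 μg/mL.
Steady-state peak Cmax,ss = C₀·R ≈ 16.103 × 1.4138 ≈ 22.766 μg/mL.
Peak 22.8 μg/mL vs MTC 29 μg/mL: below toxic threshold.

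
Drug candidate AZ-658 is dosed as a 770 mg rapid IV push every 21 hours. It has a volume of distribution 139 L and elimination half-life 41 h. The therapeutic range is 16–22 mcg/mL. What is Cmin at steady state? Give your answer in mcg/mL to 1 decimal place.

13.0 mcg/mL

τ/t½ = 21/41 ≈ 0.5122, so fraction remaining f = (1/2)^(21/41) ≈ 0.7012.
Accumulation ratio R = 1/(1 − f) ≈ 1/0.2988 ≈ 3.3467.
Single-dose peak C₀ = D/Vd = 770/139 ≈ 5.540 mcg/mL.
Steady-state peak Cmax,ss = C₀·R ≈ 5.540 × 3.3467 ≈ 18.541 mcg/mL.
One interval later, Cmin,ss = Cmax,ss·e^(−kτ) ≈ 18.541 × 0.7012 ≈ 13.001 mcg/mL.
Trough 13.0 mcg/mL vs MEC 16 mcg/mL: subtherapeutic.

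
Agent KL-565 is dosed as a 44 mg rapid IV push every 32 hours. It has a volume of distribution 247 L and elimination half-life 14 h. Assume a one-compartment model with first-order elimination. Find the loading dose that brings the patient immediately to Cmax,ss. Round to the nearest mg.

f = (1/2)^(32/14) ≈ 0.205084; accumulation ratio R = 1/(1−f) ≈ 1.25799.
Loading dose to hit Cmax,ss on first dose: D_load = D_maint·R ≈ 44 × 1.25799 ≈ 55.35 mg.

55 mg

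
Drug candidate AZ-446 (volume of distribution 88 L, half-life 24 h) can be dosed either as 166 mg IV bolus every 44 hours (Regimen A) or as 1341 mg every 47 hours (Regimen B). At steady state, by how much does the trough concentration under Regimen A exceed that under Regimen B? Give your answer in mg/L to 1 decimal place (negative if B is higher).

Regimen A: f = (1/2)^(44/24) ≈ 0.2806; Cmin,ss = (166/88)·f/(1−f) ≈ 0.736 mg/L.
Regimen B: f = (1/2)^(47/24) ≈ 0.2573; Cmin,ss = (1341/88)·f/(1−f) ≈ 5.279 mg/L.
Difference ≈ 0.736 − 5.279 ≈ -4.543 mg/L.

-4.5 mg/L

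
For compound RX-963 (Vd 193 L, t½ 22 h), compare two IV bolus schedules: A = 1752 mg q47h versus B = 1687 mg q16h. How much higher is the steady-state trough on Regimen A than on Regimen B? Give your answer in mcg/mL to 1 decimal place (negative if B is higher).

-10.7 mcg/mL

Regimen A: f = (1/2)^(47/22) ≈ 0.2275; Cmin,ss = (1752/193)·f/(1−f) ≈ 2.673 mcg/mL.
Regimen B: f = (1/2)^(16/22) ≈ 0.6040; Cmin,ss = (1687/193)·f/(1−f) ≈ 13.332 mcg/mL.
Difference ≈ 2.673 − 13.332 ≈ -10.659 mcg/mL.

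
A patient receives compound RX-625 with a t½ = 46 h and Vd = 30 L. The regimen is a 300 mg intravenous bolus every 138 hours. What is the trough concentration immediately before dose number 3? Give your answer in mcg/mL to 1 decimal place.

1.4 mcg/mL

f = (1/2)^(τ/t½) = (1/2)^(138/46) ≈ 0.1250.
C₀ = D/Vd = 300/30 ≈ 10.000 mcg/mL.
Before the 3rd dose, 2 doses have been given. Superposition: Cmin = C₀·(f + f²).
≈ 10.000 × (0.1250 + 0.0156) ≈ 10.000 × 0.1406 ≈ 1.406 mcg/mL.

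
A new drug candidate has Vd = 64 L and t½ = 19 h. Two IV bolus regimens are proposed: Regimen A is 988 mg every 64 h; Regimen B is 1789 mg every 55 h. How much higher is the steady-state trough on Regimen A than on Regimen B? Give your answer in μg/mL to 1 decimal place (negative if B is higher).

-2.7 μg/mL

Regimen A: f = (1/2)^(64/19) ≈ 0.0968; Cmin,ss = (988/64)·f/(1−f) ≈ 1.655 μg/mL.
Regimen B: f = (1/2)^(55/19) ≈ 0.1345; Cmin,ss = (1789/64)·f/(1−f) ≈ 4.344 μg/mL.
Difference ≈ 1.655 − 4.344 ≈ -2.689 μg/mL.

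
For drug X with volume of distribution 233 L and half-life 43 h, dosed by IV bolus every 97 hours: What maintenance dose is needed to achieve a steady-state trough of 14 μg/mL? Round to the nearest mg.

τ/t½ = 97/43 ≈ 2.2558, so f = (1/2)^(97/43) ≈ 0.209379.
Cmin,ss = (D/Vd)·f/(1−f), so D = Cmin,ss·Vd·(1−f)/f.
D = 14 × 233 × (1−f)/f ≈ 14 × 233 × 3.77603 ≈ 12317.41 mg.

12317 mg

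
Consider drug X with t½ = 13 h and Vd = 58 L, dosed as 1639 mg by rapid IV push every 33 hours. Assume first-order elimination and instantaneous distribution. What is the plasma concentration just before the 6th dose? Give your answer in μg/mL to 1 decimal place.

f = (1/2)^(τ/t½) = (1/2)^(33/13) ≈ 0.1721.
C₀ = D/Vd = 1639/58 ≈ 28.259 μg/mL.
Before the 6th dose, 5 doses have been given. Superposition: Cmin = C₀·(f + f² + … + f^5).
≈ 28.259 × (0.1721 + 0.0296 + 0.0051 + 0.0009 + 0.0002) ≈ 28.259 × 0.2079 ≈ 5.875 μg/mL.

5.9 μg/mL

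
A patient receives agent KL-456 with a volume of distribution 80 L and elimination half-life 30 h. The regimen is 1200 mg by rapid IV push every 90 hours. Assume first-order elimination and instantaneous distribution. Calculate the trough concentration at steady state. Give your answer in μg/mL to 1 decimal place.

The dosing interval is 3 half-lives, so f = 2^(−3) = 0.125.
Accumulation ratio R = 1/(1 − f) = 1/0.875 = 8/7.
Single-dose peak C₀ = D/Vd = 1200/80 = 15 μg/mL.
Steady-state peak Cmax,ss = C₀·R = 15 × 8/7 ≈ 17.143 μg/mL.
Steady-state trough Cmin,ss = Cmax,ss·f ≈ 17.143 × 0.125 ≈ 2.143 μg/mL.

2.1 μg/mL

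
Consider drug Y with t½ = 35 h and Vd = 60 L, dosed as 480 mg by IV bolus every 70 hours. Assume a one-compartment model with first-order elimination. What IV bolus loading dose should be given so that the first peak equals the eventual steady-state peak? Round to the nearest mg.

640 mg

f = (1/2)^(70/35) ≈ 0.250000; accumulation ratio R = 1/(1−f) ≈ 1.33333.
Loading dose to hit Cmax,ss on first dose: D_load = D_maint·R ≈ 480 × 1.33333 ≈ 640.00 mg.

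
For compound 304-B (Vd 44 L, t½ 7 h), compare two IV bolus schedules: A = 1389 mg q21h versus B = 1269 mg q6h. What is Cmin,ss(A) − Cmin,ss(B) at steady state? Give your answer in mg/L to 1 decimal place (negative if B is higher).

Regimen A: f = (1/2)^(21/7) ≈ 0.1250; Cmin,ss = (1389/44)·f/(1−f) ≈ 4.510 mg/L.
Regimen B: f = (1/2)^(6/7) ≈ 0.5520; Cmin,ss = (1269/44)·f/(1−f) ≈ 35.536 mg/L.
Difference ≈ 4.510 − 35.536 ≈ -31.026 mg/L.

-31.0 mg/L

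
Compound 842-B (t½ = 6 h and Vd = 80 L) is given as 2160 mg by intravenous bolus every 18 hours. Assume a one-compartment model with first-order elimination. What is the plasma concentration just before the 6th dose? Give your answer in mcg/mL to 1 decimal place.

3.9 mcg/mL

f = (1/2)^(τ/t½) = (1/2)^(18/6) ≈ 0.1250.
C₀ = D/Vd = 2160/80 ≈ 27.000 mcg/mL.
Before the 6th dose, 5 doses have been given. Superposition: Cmin = C₀·(f + f² + … + f^5).
≈ 27.000 × (0.1250 + 0.0156 + 0.0020 + 0.0002 + 0.0000) ≈ 27.000 × 0.1428 ≈ 3.856 mcg/mL.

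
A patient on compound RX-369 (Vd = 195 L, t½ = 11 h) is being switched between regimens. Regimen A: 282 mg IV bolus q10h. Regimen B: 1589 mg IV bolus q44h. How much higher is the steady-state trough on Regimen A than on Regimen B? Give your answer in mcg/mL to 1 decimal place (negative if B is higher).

1.1 mcg/mL

Regimen A: f = (1/2)^(10/11) ≈ 0.5325; Cmin,ss = (282/195)·f/(1−f) ≈ 1.647 mcg/mL.
Regimen B: f = (1/2)^(44/11) ≈ 0.0625; Cmin,ss = (1589/195)·f/(1−f) ≈ 0.543 mcg/mL.
Difference ≈ 1.647 − 0.543 ≈ 1.104 mcg/mL.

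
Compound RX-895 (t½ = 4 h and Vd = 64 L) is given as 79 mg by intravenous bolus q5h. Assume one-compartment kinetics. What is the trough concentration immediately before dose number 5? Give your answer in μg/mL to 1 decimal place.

0.9 μg/mL

f = (1/2)^(τ/t½) = (1/2)^(5/4) ≈ 0.4204.
C₀ = D/Vd = 79/64 ≈ 1.234 μg/mL.
Before the 5th dose, 4 doses have been given. Superposition: Cmin = C₀·(f + f² + … + f^4).
≈ 1.234 × (0.4204 + 0.1767 + 0.0743 + 0.0312) ≈ 1.234 × 0.7026 ≈ 0.867 μg/mL.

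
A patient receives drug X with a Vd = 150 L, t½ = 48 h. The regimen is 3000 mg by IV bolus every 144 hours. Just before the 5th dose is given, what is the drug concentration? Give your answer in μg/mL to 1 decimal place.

f = (1/2)^(τ/t½) = (1/2)^(144/48) ≈ 0.1250.
C₀ = D/Vd = 3000/150 ≈ 20.000 μg/mL.
Before the 5th dose, 4 doses have been given. Superposition: Cmin = C₀·(f + f² + … + f^4).
≈ 20.000 × (0.1250 + 0.0156 + 0.0020 + 0.0002) ≈ 20.000 × 0.1428 ≈ 2.856 μg/mL.

2.9 μg/mL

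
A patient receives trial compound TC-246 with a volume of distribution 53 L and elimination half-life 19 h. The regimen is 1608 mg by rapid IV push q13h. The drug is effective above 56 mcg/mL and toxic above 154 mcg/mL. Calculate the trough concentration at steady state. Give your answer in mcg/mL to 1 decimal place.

Over one 13-h interval, 13/19 ≈ 0.68421 half-lives elapse, leaving f ≈ 0.6223 of each dose.
At steady state, accumulation factor R = 1/(1 − e^(−kτ)) ≈ 2.6476.
Single-dose peak C₀ = D/Vd = 1608/53 ≈ 30.340 mcg/mL.
Steady-state peak Cmax,ss = C₀·R ≈ 30.340 × 2.6476 ≈ 80.328 mcg/mL.
One interval later, Cmin,ss = Cmax,ss·e^(−kτ) ≈ 80.328 × 0.6223 ≈ 49.988 mcg/mL.
Trough 50.0 mcg/mL vs MEC 56 mcg/mL: subtherapeutic.

50.0 mcg/mL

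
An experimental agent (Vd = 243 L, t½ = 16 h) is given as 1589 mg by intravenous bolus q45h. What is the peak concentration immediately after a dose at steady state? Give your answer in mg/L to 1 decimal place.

Over one 45-h interval, 45/16 ≈ 2.8125 half-lives elapse, leaving f ≈ 0.1423 of each dose.
At steady state, accumulation factor R = 1/(1 − e^(−kτ)) ≈ 1.1659.
Single-dose peak C₀ = D/Vd = 1589/243 ≈ 6.539 mg/L.
Steady-state peak Cmax,ss = C₀·R ≈ 6.539 × 1.1659 ≈ 7.624 mg/L.

7.6 mg/L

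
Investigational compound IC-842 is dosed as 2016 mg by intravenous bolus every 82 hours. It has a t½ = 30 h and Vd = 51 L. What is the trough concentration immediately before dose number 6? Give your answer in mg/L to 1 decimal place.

f = (1/2)^(τ/t½) = (1/2)^(82/30) ≈ 0.1504.
C₀ = D/Vd = 2016/51 ≈ 39.529 mg/L.
Before the 6th dose, 5 doses have been given. Superposition: Cmin = C₀·(f + f² + … + f^5).
≈ 39.529 × (0.1504 + 0.0226 + 0.0034 + 0.0005 + 0.0001) ≈ 39.529 × 0.1770 ≈ 6.997 mg/L.

7.0 mg/L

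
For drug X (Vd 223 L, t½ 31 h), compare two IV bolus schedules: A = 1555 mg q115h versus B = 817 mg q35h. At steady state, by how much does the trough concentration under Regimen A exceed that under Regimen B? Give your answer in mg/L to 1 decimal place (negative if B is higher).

Regimen A: f = (1/2)^(115/31) ≈ 0.0764; Cmin,ss = (1555/223)·f/(1−f) ≈ 0.577 mg/L.
Regimen B: f = (1/2)^(35/31) ≈ 0.4572; Cmin,ss = (817/223)·f/(1−f) ≈ 3.086 mg/L.
Difference ≈ 0.577 − 3.086 ≈ -2.509 mg/L.

-2.5 mg/L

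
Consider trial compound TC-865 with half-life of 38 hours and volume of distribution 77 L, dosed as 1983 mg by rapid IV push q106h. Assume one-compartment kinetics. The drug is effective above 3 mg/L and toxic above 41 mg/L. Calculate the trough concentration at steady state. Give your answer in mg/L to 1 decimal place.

τ/t½ = 106/38 ≈ 2.7895, so fraction remaining f = (1/2)^(106/38) ≈ 0.1446.
Each bolus raises the concentration by D/Vd = 1983/77 ≈ 25.753 mg/L.
Steady-state trough Cmin,ss = C₀·f/(1−f) ≈ 25.753 × 0.1446/0.8554 ≈ 4.353 mg/L.
Trough 4.4 mg/L vs MEC 3 mg/L: adequate.

4.4 mg/L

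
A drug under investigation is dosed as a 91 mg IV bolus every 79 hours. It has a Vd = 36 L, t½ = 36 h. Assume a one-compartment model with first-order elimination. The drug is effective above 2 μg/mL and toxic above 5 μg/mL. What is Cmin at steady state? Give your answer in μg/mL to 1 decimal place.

Over one 79-h interval, 79/36 ≈ 2.1944 half-lives elapse, leaving f ≈ 0.2185 of each dose.
Single-dose peak C₀ = D/Vd = 91/36 ≈ 2.528 μg/mL.
Steady-state trough Cmin,ss = C₀·f/(1−f) ≈ 2.528 × 0.2185/0.7815 ≈ 0.707 μg/mL.
Trough 0.7 μg/mL vs MEC 2 μg/mL: subtherapeutic.

0.7 μg/mL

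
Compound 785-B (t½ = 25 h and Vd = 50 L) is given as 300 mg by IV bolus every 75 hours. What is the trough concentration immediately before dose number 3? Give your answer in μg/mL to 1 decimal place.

f = (1/2)^(τ/t½) = (1/2)^(75/25) ≈ 0.1250.
C₀ = D/Vd = 300/50 ≈ 6.000 μg/mL.
Before the 3rd dose, 2 doses have been given. Superposition: Cmin = C₀·(f + f²).
≈ 6.000 × (0.1250 + 0.0156) ≈ 6.000 × 0.1406 ≈ 0.844 μg/mL.

0.8 μg/mL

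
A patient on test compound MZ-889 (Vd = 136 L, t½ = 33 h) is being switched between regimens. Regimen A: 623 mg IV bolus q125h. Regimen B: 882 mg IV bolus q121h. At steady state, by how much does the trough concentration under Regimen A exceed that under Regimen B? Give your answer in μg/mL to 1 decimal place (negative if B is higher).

Regimen A: f = (1/2)^(125/33) ≈ 0.0724; Cmin,ss = (623/136)·f/(1−f) ≈ 0.358 μg/mL.
Regimen B: f = (1/2)^(121/33) ≈ 0.0787; Cmin,ss = (882/136)·f/(1−f) ≈ 0.554 μg/mL.
Difference ≈ 0.358 − 0.554 ≈ -0.196 μg/mL.

-0.2 μg/mL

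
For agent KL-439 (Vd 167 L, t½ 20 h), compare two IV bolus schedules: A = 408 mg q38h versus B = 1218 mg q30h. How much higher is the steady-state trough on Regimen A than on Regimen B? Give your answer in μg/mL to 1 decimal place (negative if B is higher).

-3.1 μg/mL

Regimen A: f = (1/2)^(38/20) ≈ 0.2679; Cmin,ss = (408/167)·f/(1−f) ≈ 0.894 μg/mL.
Regimen B: f = (1/2)^(30/20) ≈ 0.3536; Cmin,ss = (1218/167)·f/(1−f) ≈ 3.990 μg/mL.
Difference ≈ 0.894 − 3.990 ≈ -3.096 μg/mL.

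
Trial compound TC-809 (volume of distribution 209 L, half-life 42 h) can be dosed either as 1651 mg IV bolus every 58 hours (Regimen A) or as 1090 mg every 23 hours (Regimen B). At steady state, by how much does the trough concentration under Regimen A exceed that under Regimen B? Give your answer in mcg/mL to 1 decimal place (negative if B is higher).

-6.4 mcg/mL

Regimen A: f = (1/2)^(58/42) ≈ 0.3840; Cmin,ss = (1651/209)·f/(1−f) ≈ 4.924 mcg/mL.
Regimen B: f = (1/2)^(23/42) ≈ 0.6841; Cmin,ss = (1090/209)·f/(1−f) ≈ 11.294 mcg/mL.
Difference ≈ 4.924 − 11.294 ≈ -6.370 mcg/mL.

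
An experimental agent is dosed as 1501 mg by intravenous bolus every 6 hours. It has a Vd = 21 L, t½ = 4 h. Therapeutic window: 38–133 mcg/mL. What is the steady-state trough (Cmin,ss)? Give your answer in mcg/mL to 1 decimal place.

Over one 6-h interval, 6/4 ≈ 1.5 half-lives elapse, leaving f ≈ 0.3536 of each dose.
Single-dose peak C₀ = D/Vd = 1501/21 ≈ 71.476 mcg/mL.
Steady-state trough Cmin,ss = C₀·f/(1−f) ≈ 71.476 × 0.3536/0.6464 ≈ 39.099 mcg/mL.
Trough 39.1 mcg/mL vs MEC 38 mcg/mL: adequate.

39.1 mcg/mL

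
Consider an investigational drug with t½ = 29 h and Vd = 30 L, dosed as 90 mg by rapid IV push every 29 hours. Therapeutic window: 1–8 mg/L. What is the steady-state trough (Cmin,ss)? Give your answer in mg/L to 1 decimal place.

τ = 29 h = 1 half-life, so f = (1/2)^1 = 0.5.
Accumulation ratio R = 1/(1 − f) = 1/0.5 = 2/1.
Single-dose peak C₀ = D/Vd = 90/30 = 3 mg/L.
Steady-state peak Cmax,ss = C₀·R = 3 × 2/1 ≈ 6.000 mg/L.
Steady-state trough Cmin,ss = Cmax,ss·f ≈ 6.000 × 0.5 ≈ 3.000 mg/L.
Trough 3.0 mg/L vs MEC 1 mg/L: adequate.

3.0 mg/L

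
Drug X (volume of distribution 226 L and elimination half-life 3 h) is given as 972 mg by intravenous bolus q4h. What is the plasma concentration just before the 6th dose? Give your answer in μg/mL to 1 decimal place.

f = (1/2)^(τ/t½) = (1/2)^(4/3) ≈ 0.3969.
C₀ = D/Vd = 972/226 ≈ 4.301 μg/mL.
Before the 6th dose, 5 doses have been given. Superposition: Cmin = C₀·(f + f² + … + f^5).
≈ 4.301 × (0.3969 + 0.1575 + 0.0625 + 0.0248 + 0.0098) ≈ 4.301 × 0.6515 ≈ 2.802 μg/mL.

2.8 μg/mL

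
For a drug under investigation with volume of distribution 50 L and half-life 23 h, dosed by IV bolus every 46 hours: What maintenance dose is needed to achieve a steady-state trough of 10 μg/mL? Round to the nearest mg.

1500 mg

τ/t½ = 46/23 ≈ 2, so f = (1/2)^(46/23) ≈ 0.250000.
Cmin,ss = (D/Vd)·f/(1−f), so D = Cmin,ss·Vd·(1−f)/f.
D = 10 × 50 × (1−f)/f ≈ 10 × 50 × 3.00000 ≈ 1500.00 mg.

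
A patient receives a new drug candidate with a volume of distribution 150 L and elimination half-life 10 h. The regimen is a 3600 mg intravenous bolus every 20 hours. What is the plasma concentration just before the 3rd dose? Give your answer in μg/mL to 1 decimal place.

f = (1/2)^(τ/t½) = (1/2)^(20/10) ≈ 0.2500.
C₀ = D/Vd = 3600/150 ≈ 24.000 μg/mL.
Before the 3rd dose, 2 doses have been given. Superposition: Cmin = C₀·(f + f²).
≈ 24.000 × (0.2500 + 0.0625) ≈ 24.000 × 0.3125 ≈ 7.500 μg/mL.

7.5 μg/mL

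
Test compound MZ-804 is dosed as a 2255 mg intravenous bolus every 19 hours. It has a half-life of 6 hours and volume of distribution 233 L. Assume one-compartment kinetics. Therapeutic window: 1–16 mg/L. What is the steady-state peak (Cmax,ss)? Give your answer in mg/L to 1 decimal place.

τ/t½ = 19/6 ≈ 3.1667, so fraction remaining f = (1/2)^(19/6) ≈ 0.1114.
At steady state, accumulation factor R = 1/(1 − e^(−kτ)) ≈ 1.1254.
Single-dose peak C₀ = D/Vd = 2255/233 ≈ 9.678 mg/L.
Steady-state peak Cmax,ss = C₀·R ≈ 9.678 × 1.1254 ≈ 10.892 mg/L.
Peak 10.9 mg/L vs MTC 16 mg/L: below toxic threshold.

10.9 mg/L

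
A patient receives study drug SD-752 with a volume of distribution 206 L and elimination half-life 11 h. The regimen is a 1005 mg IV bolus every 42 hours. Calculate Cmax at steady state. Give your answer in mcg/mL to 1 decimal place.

5.3 mcg/mL

τ/t½ = 42/11 ≈ 3.8182, so fraction remaining f = (1/2)^(42/11) ≈ 0.0709.
Accumulation ratio R = 1/(1 − f) ≈ 1/0.9291 ≈ 1.0763.
Each bolus raises the concentration by D/Vd = 1005/206 ≈ 4.879 mcg/mL.
Cmax,ss = C₀/(1 − f) ≈ 4.879/0.9291 ≈ 5.251 mcg/mL.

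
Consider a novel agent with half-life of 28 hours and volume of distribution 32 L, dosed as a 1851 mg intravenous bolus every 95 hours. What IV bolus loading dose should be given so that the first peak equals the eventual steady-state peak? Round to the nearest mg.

f = (1/2)^(95/28) ≈ 0.095202; accumulation ratio R = 1/(1−f) ≈ 1.10522.
Loading dose to hit Cmax,ss on first dose: D_load = D_maint·R ≈ 1851 × 1.10522 ≈ 2045.76 mg.

2046 mg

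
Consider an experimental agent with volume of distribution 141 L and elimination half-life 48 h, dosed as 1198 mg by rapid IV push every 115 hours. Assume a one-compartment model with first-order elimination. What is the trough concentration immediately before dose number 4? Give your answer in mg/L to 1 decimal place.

f = (1/2)^(τ/t½) = (1/2)^(115/48) ≈ 0.1900.
C₀ = D/Vd = 1198/141 ≈ 8.496 mg/L.
Before the 4th dose, 3 doses have been given. Superposition: Cmin = C₀·(f + f² + … + f^3).
≈ 8.496 × (0.1900 + 0.0361 + 0.0069) ≈ 8.496 × 0.2330 ≈ 1.980 mg/L.

2.0 mg/L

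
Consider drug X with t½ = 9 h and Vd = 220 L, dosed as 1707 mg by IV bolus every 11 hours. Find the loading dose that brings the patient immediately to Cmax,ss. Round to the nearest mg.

f = (1/2)^(11/9) ≈ 0.428622; accumulation ratio R = 1/(1−f) ≈ 1.75015.
Loading dose to hit Cmax,ss on first dose: D_load = D_maint·R ≈ 1707 × 1.75015 ≈ 2987.51 mg.

2988 mg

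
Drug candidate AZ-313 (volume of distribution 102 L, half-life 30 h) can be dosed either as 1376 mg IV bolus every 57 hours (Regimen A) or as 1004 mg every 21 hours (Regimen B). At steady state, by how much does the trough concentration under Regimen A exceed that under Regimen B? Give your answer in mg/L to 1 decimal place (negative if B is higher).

-10.8 mg/L

Regimen A: f = (1/2)^(57/30) ≈ 0.2679; Cmin,ss = (1376/102)·f/(1−f) ≈ 4.937 mg/L.
Regimen B: f = (1/2)^(21/30) ≈ 0.6156; Cmin,ss = (1004/102)·f/(1−f) ≈ 15.763 mg/L.
Difference ≈ 4.937 − 15.763 ≈ -10.826 mg/L.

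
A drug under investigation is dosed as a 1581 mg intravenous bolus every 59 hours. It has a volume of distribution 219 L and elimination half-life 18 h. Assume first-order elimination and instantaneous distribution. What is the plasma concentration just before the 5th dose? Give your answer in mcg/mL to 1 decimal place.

0.8 mcg/mL

f = (1/2)^(τ/t½) = (1/2)^(59/18) ≈ 0.1031.
C₀ = D/Vd = 1581/219 ≈ 7.219 mcg/mL.
Before the 5th dose, 4 doses have been given. Superposition: Cmin = C₀·(f + f² + … + f^4).
≈ 7.219 × (0.1031 + 0.0106 + 0.0011 + 0.0001) ≈ 7.219 × 0.1149 ≈ 0.829 mcg/mL.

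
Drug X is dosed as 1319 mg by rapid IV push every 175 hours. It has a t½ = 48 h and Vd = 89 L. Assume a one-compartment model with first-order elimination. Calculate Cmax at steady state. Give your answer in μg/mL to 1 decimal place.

16.1 μg/mL

k = ln2/t½ = ln2/48 ≈ 0.014441 h⁻¹; fraction remaining f = e^(−kτ) = e^(−0.014441×175) ≈ 0.0799.
Accumulation ratio R = 1/(1 − f) ≈ 1/0.9201 ≈ 1.0868.
Each bolus raises the concentration by D/Vd = 1319/89 ≈ 14.820 μg/mL.
Steady-state peak Cmax,ss = C₀·R ≈ 14.820 × 1.0868 ≈ 16.106 μg/mL.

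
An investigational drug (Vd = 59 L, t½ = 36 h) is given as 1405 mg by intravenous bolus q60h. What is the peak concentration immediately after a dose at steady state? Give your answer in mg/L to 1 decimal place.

Over one 60-h interval, 60/36 ≈ 1.6667 half-lives elapse, leaving f ≈ 0.3150 of each dose.
Accumulation ratio R = 1/(1 − f) ≈ 1/0.6850 ≈ 1.4599.
Each bolus raises the concentration by D/Vd = 1405/59 ≈ 23.814 mg/L.
Cmax,ss = C₀/(1 − f) ≈ 23.814/0.6850 ≈ 34.765 mg/L.

34.8 mg/L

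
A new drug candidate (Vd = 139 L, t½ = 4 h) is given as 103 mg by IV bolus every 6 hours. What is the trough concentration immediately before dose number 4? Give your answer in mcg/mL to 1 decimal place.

0.4 mcg/mL

f = (1/2)^(τ/t½) = (1/2)^(6/4) ≈ 0.3536.
C₀ = D/Vd = 103/139 ≈ 0.741 mcg/mL.
Before the 4th dose, 3 doses have been given. Superposition: Cmin = C₀·(f + f² + … + f^3).
≈ 0.741 × (0.3536 + 0.1250 + 0.0442) ≈ 0.741 × 0.5228 ≈ 0.387 mcg/mL.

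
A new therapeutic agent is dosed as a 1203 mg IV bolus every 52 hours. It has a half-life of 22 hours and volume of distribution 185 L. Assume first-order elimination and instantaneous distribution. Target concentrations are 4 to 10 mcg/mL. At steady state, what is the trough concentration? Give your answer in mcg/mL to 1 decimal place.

Over one 52-h interval, 52/22 ≈ 2.3636 half-lives elapse, leaving f ≈ 0.1943 of each dose.
Accumulation ratio R = 1/(1 − f) ≈ 1/0.8057 ≈ 1.2412.
Each bolus raises the concentration by D/Vd = 1203/185 ≈ 6.503 mcg/mL.
Cmax,ss = C₀/(1 − f) ≈ 6.503/0.8057 ≈ 8.071 mcg/mL.
Steady-state trough Cmin,ss = Cmax,ss·f ≈ 8.071 × 0.1943 ≈ 1.568 mcg/mL.
Trough 1.6 mcg/mL vs MEC 4 mcg/mL: subtherapeutic.

1.6 mcg/mL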